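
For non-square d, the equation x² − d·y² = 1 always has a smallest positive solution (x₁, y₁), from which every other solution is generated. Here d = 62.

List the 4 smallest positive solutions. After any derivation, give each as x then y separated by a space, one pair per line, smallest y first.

[7; 1,6,1,14] for √62; ℓ=4 ⇒ convergent index 3
a_0=7:  p_0=7·1+0=7,  q_0=7·0+1=1
a_1=1:  p_1=1·7+1=8,  q_1=1·1+0=1
a_2=6:  p_2=6·8+7=55,  q_2=6·1+1=7
a_3=1:  p_3=1·55+8=63,  q_3=1·7+1=8
→ (63, 8).  Check: 63²=3969, 62·8²=3968, difference 1.
k=2:  x_2 = 63·63+62·8·8 = 7937,  y_2 = 63·8+8·63 = 1008
k=3:  x_3 = 63·7937+62·8·1008 = 999999,  y_3 = 63·1008+8·7937 = 127000
k=4:  x_4 = 63·999999+62·8·127000 = 125991937,  y_4 = 63·127000+8·999999 = 16000992

63 8
7937 1008
999999 127000
125991937 16000992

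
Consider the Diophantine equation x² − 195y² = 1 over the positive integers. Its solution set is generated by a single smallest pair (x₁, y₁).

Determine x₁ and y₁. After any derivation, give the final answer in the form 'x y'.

14 1

√195 = [13; 1,26, …], period ℓ=2 (even) → k=1
k=0  a_k=13  p_k/q_k = 13/1
k=1  a_k=1  p_k/q_k = 14/1
fundamental: x₁=14, y₁=1  (since 196 − 195·1 = 1)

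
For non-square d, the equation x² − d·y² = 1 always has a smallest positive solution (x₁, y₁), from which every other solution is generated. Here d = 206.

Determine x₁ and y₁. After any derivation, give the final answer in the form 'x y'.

√206 = [14; 2,1,5,14,5,1,2,28, …], period ℓ=8 (even) → k=7
a_0=14:  p_0=14·1+0=14,  q_0=14·0+1=1
a_1=2:  p_1=2·14+1=29,  q_1=2·1+0=2
a_2=1:  p_2=1·29+14=43,  q_2=1·2+1=3
a_3=5:  p_3=5·43+29=244,  q_3=5·3+2=17
…
a_6=1:  p_6=1·17539+3459=20998,  q_6=1·1222+241=1463
a_7=2:  p_7=2·20998+17539=59535,  q_7=2·1463+1222=4148
fundamental: x₁=59535, y₁=4148  (since 3544416225 − 206·17205904 = 1)

59535 4148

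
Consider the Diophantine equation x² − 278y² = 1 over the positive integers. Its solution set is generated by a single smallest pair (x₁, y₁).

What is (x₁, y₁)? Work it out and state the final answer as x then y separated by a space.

d=278: √d = [16; 1,2,16,2,1,32] (ℓ=6, even), read p_5/q_5
step 0: (16, 1)  from 16·(1,0) + (0,1)
step 1: (17, 1)  from 1·(16,1) + (1,0)
…
step 4: (1684, 101)  from 2·(817,49) + (50,3)
step 5: (2501, 150)  from 1·(1684,101) + (817,49)
(x₁, y₁) = (2501, 150);  2501² − 278·150² = 1 ✓

2501 150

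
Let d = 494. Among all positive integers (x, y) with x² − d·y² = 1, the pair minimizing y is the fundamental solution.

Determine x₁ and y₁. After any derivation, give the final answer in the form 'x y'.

√494 → a₀=22, period (4,2,2,1,2,1,2,2,4,44); ℓ=10 even so k=9
k=0  a_k=22  p_k/q_k = 22/1
k=1  a_k=4  p_k/q_k = 89/4
k=2  a_k=2  p_k/q_k = 200/9
k=3  a_k=2  p_k/q_k = 489/22
k=4  a_k=1  p_k/q_k = 689/31
k=5  a_k=2  p_k/q_k = 1867/84
k=6  a_k=1  p_k/q_k = 2556/115
k=7  a_k=2  p_k/q_k = 6979/314
k=8  a_k=2  p_k/q_k = 16514/743
k=9  a_k=4  p_k/q_k = 73035/3286
fundamental: x₁=73035, y₁=3286  (since 5334111225 − 494·10797796 = 1)

73035 3286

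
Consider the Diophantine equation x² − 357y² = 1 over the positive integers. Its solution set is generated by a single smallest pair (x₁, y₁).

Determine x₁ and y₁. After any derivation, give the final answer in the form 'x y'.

[18; 1,8,2,8,1,36] for √357; ℓ=6 ⇒ convergent index 5
a_0=18:  p_0=18·1+0=18,  q_0=18·0+1=1
a_1=1:  p_1=1·18+1=19,  q_1=1·1+0=1
a_2=8:  p_2=8·19+18=170,  q_2=8·1+1=9
a_3=2:  p_3=2·170+19=359,  q_3=2·9+1=19
a_4=8:  p_4=8·359+170=3042,  q_4=8·19+9=161
a_5=1:  p_5=1·3042+359=3401,  q_5=1·161+19=180
→ (3401, 180).  Check: 3401²=11566801, 357·180²=11566800, difference 1.

3401 180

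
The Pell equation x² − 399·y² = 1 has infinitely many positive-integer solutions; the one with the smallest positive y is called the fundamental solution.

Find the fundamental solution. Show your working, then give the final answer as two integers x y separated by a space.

20 1

d=399: √d = [19; 1,38] (ℓ=2, even), read p_1/q_1
i=0: a=19 ⇒ p=19, q=1
i=1: a=1 ⇒ p=20, q=1
fundamental: x₁=20, y₁=1  (since 400 − 399·1 = 1)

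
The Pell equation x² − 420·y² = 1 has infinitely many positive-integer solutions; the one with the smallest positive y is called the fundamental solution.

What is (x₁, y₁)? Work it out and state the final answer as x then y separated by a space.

d=420: √d = [20; 2,40] (ℓ=2, even), read p_1/q_1
step 0: (20, 1)  from 20·(1,0) + (0,1)
step 1: (41, 2)  from 2·(20,1) + (1,0)
(x₁, y₁) = (41, 2);  41² − 420·2² = 1 ✓

41 2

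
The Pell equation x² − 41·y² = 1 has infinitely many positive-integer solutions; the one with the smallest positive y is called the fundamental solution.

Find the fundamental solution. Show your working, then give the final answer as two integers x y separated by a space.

d=41: √d = [6; 2,2,12] (ℓ=3, odd), read p_5/q_5
a_0=6:  p_0=6·1+0=6,  q_0=6·0+1=1
…
a_2=2:  p_2=2·13+6=32,  q_2=2·2+1=5
a_3=12:  p_3=12·32+13=397,  q_3=12·5+2=62
a_4=2:  p_4=2·397+32=826,  q_4=2·62+5=129
a_5=2:  p_5=2·826+397=2049,  q_5=2·129+62=320
fundamental: x₁=2049, y₁=320  (since 4198401 − 41·102400 = 1)

2049 320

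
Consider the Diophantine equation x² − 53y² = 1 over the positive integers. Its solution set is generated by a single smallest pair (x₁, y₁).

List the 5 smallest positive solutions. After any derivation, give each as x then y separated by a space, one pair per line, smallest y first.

√53 = [7; 3,1,1,3,14, …], period ℓ=5 (odd) → k=9
step 0: (7, 1)  from 7·(1,0) + (0,1)
step 1: (22, 3)  from 3·(7,1) + (1,0)
step 2: (29, 4)  from 1·(22,3) + (7,1)
step 3: (51, 7)  from 1·(29,4) + (22,3)
step 4: (182, 25)  from 3·(51,7) + (29,4)
…
step 6: (7979, 1096)  from 3·(2599,357) + (182,25)
step 7: (10578, 1453)  from 1·(7979,1096) + (2599,357)
step 8: (18557, 2549)  from 1·(10578,1453) + (7979,1096)
step 9: (66249, 9100)  from 3·(18557,2549) + (10578,1453)
→ (66249, 9100).  Check: 66249²=4388930001, 53·9100²=4388930000, difference 1.
(x_2, y_2) = (66249·66249 + 53·9100·9100, 66249·9100 + 9100·66249) = (8777860001, 1205731800)
(x_3, y_3) = (66249·8777860001 + 53·9100·1205731800, 66249·1205731800 + 9100·8777860001) = (1163048894346249, 159757052027300)
(x_4, y_4) = (66249·1163048894346249 + 53·9100·159757052027300, 66249·159757052027300 + 9100·1163048894346249) = (154101652394311440001, 21167489878307463600)
(x_5, y_5) = (66249·154101652394311440001 + 53·9100·21167489878307463600, 66249·21167489878307463600 + 9100·154101652394311440001) = (20418160737778428282906249, 2804650073736225260045500)

66249 9100
8777860001 1205731800
1163048894346249 159757052027300
154101652394311440001 21167489878307463600
20418160737778428282906249 2804650073736225260045500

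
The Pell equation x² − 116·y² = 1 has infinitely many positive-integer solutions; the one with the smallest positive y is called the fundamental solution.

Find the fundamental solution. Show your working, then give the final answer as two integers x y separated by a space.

9801 910

√116 = [10; 1,3,2,1,4,1,2,3,1,20, …], period ℓ=10 (even) → k=9
k=0  a_k=10  p_k/q_k = 10/1
k=1  a_k=1  p_k/q_k = 11/1
k=2  a_k=3  p_k/q_k = 43/4
k=3  a_k=2  p_k/q_k = 97/9
k=4  a_k=1  p_k/q_k = 140/13
k=5  a_k=4  p_k/q_k = 657/61
k=6  a_k=1  p_k/q_k = 797/74
k=7  a_k=2  p_k/q_k = 2251/209
k=8  a_k=3  p_k/q_k = 7550/701
k=9  a_k=1  p_k/q_k = 9801/910
(x₁, y₁) = (9801, 910);  9801² − 116·910² = 1 ✓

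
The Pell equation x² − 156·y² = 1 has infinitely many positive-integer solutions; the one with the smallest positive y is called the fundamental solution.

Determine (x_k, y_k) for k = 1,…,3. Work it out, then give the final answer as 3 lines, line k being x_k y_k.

25 2
1249 100
62425 4998

[12; 2,24] for √156; ℓ=2 ⇒ convergent index 1
step 0: (12, 1)  from 12·(1,0) + (0,1)
step 1: (25, 2)  from 2·(12,1) + (1,0)
→ (25, 2).  Check: 25²=625, 156·2²=624, difference 1.
(25+2√156)^2 = 1249 + 100√156
(25+2√156)^3 = 62425 + 4998√156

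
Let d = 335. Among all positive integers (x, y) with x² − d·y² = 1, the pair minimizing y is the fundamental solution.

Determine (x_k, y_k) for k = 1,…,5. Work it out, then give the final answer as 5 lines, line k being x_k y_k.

604 33
729631 39864
881393644 48155679
1064722792321 58172020368
1286184251730124 70271752448865

d=335: √d = [18; 3,3,3,36] (ℓ=4, even), read p_3/q_3
step 0: (18, 1)  from 18·(1,0) + (0,1)
step 1: (55, 3)  from 3·(18,1) + (1,0)
step 2: (183, 10)  from 3·(55,3) + (18,1)
step 3: (604, 33)  from 3·(183,10) + (55,3)
fundamental: x₁=604, y₁=33  (since 364816 − 335·1089 = 1)
(604+33√335)^2 = 729631 + 39864√335
(604+33√335)^3 = 881393644 + 48155679√335
(604+33√335)^4 = 1064722792321 + 58172020368√335
(604+33√335)^5 = 1286184251730124 + 70271752448865√335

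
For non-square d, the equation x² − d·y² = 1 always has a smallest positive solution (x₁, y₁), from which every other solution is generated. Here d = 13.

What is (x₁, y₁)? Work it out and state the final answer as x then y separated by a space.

649 180

√13 = [3; 1,1,1,1,6, …], period ℓ=5 (odd) → k=9
k=0  a_k=3  p_k/q_k = 3/1
k=1  a_k=1  p_k/q_k = 4/1
…
k=6  a_k=1  p_k/q_k = 137/38
…
k=8  a_k=1  p_k/q_k = 393/109
k=9  a_k=1  p_k/q_k = 649/180
fundamental: x₁=649, y₁=180  (since 421201 − 13·32400 = 1)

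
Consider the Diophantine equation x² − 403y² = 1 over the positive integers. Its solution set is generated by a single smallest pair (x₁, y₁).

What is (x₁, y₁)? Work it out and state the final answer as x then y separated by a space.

669878 33369

√403 → a₀=20, period (13,2,1,3,1,3,1,2,13,40); ℓ=10 even so k=9
k=0  a_k=20  p_k/q_k = 20/1
k=1  a_k=13  p_k/q_k = 261/13
…
k=3  a_k=1  p_k/q_k = 803/40
k=4  a_k=3  p_k/q_k = 2951/147
k=5  a_k=1  p_k/q_k = 3754/187
…
k=8  a_k=2  p_k/q_k = 50147/2498
k=9  a_k=13  p_k/q_k = 669878/33369
fundamental: x₁=669878, y₁=33369  (since 448736534884 − 403·1113490161 = 1)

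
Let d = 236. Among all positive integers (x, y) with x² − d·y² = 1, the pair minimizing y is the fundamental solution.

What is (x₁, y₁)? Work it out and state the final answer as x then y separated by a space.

561799 36570

d=236: √d = [15; 2,1,3,5,1,6,1,5,3,1,2,30] (ℓ=12, even), read p_11/q_11
k=0  a_k=15  p_k/q_k = 15/1
k=1  a_k=2  p_k/q_k = 31/2
k=2  a_k=1  p_k/q_k = 46/3
k=3  a_k=3  p_k/q_k = 169/11
k=4  a_k=5  p_k/q_k = 891/58
…
k=6  a_k=6  p_k/q_k = 7251/472
k=7  a_k=1  p_k/q_k = 8311/541
k=8  a_k=5  p_k/q_k = 48806/3177
k=9  a_k=3  p_k/q_k = 154729/10072
k=10  a_k=1  p_k/q_k = 203535/13249
k=11  a_k=2  p_k/q_k = 561799/36570
→ (561799, 36570).  Check: 561799²=315618116401, 236·36570²=315618116400, difference 1.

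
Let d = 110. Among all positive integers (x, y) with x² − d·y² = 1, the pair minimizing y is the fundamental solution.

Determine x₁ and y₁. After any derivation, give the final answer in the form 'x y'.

√110 → a₀=10, period (2,20); ℓ=2 even so k=1
step 0: (10, 1)  from 10·(1,0) + (0,1)
step 1: (21, 2)  from 2·(10,1) + (1,0)
fundamental: x₁=21, y₁=2  (since 441 − 110·4 = 1)

21 2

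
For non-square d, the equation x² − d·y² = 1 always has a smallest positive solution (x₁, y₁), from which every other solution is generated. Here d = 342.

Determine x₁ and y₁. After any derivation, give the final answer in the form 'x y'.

37 2

[18; 2,36] for √342; ℓ=2 ⇒ convergent index 1
i=0: a=18 ⇒ p=18, q=1
i=1: a=2 ⇒ p=37, q=2
→ (37, 2).  Check: 37²=1369, 342·2²=1368, difference 1.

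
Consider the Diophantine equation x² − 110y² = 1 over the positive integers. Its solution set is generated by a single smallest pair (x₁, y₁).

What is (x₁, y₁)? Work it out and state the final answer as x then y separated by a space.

21 2

√110 → a₀=10, period (2,20); ℓ=2 even so k=1
step 0: (10, 1)  from 10·(1,0) + (0,1)
step 1: (21, 2)  from 2·(10,1) + (1,0)
(x₁, y₁) = (21, 2);  21² − 110·2² = 1 ✓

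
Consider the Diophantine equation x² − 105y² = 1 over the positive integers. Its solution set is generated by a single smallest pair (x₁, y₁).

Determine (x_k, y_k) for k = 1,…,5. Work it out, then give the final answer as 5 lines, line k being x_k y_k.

41 4
3361 328
275561 26892
22592641 2204816
1852321001 180768020

√105 = [10; 4,20, …], period ℓ=2 (even) → k=1
i=0: a=10 ⇒ p=10, q=1
i=1: a=4 ⇒ p=41, q=4
→ (41, 4).  Check: 41²=1681, 105·4²=1680, difference 1.
(x_2, y_2) = (41·41 + 105·4·4, 41·4 + 4·41) = (3361, 328)
(x_3, y_3) = (41·3361 + 105·4·328, 41·328 + 4·3361) = (275561, 26892)
(x_4, y_4) = (41·275561 + 105·4·26892, 41·26892 + 4·275561) = (22592641, 2204816)
(x_5, y_5) = (41·22592641 + 105·4·2204816, 41·2204816 + 4·22592641) = (1852321001, 180768020)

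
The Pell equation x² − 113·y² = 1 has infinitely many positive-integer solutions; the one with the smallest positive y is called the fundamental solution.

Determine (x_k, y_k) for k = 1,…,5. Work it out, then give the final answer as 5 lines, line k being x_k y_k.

1204353 113296
2900932297217 272896754976
6987493029899166849 657328051091107760
16830816386073401651890177 1583310020631184911403584
40540488414026331506287881514113 3813728346553801555156190094544

√113 = [10; 1,1,1,2,2,1,1,1,20, …], period ℓ=9 (odd) → k=17
a_0=10:  p_0=10·1+0=10,  q_0=10·0+1=1
…
a_2=1:  p_2=1·11+10=21,  q_2=1·1+1=2
…
a_4=2:  p_4=2·32+21=85,  q_4=2·3+2=8
a_5=2:  p_5=2·85+32=202,  q_5=2·8+3=19
a_6=1:  p_6=1·202+85=287,  q_6=1·19+8=27
a_7=1:  p_7=1·287+202=489,  q_7=1·27+19=46
a_8=1:  p_8=1·489+287=776,  q_8=1·46+27=73
a_9=20:  p_9=20·776+489=16009,  q_9=20·73+46=1506
a_10=1:  p_10=1·16009+776=16785,  q_10=1·1506+73=1579
a_11=1:  p_11=1·16785+16009=32794,  q_11=1·1579+1506=3085
a_12=1:  p_12=1·32794+16785=49579,  q_12=1·3085+1579=4664
a_13=2:  p_13=2·49579+32794=131952,  q_13=2·4664+3085=12413
a_14=2:  p_14=2·131952+49579=313483,  q_14=2·12413+4664=29490
a_15=1:  p_15=1·313483+131952=445435,  q_15=1·29490+12413=41903
a_16=1:  p_16=1·445435+313483=758918,  q_16=1·41903+29490=71393
a_17=1:  p_17=1·758918+445435=1204353,  q_17=1·71393+41903=113296
→ (1204353, 113296).  Check: 1204353²=1450466148609, 113·113296²=1450466148608, difference 1.
(1204353+113296√113)^2 = 2900932297217 + 272896754976√113
(1204353+113296√113)^3 = 6987493029899166849 + 657328051091107760√113
(1204353+113296√113)^4 = 16830816386073401651890177 + 1583310020631184911403584√113
(1204353+113296√113)^5 = 40540488414026331506287881514113 + 3813728346553801555156190094544√113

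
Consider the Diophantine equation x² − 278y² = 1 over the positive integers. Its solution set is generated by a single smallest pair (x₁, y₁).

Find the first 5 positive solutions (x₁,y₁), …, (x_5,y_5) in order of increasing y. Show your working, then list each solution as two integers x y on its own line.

2501 150
12510001 750300
62575022501 3753000450
313000250040001 18772507500600
1565627188125062501 93900078765000750

d=278: √d = [16; 1,2,16,2,1,32] (ℓ=6, even), read p_5/q_5
i=0: a=16 ⇒ p=16, q=1
i=1: a=1 ⇒ p=17, q=1
…
i=3: a=16 ⇒ p=817, q=49
i=4: a=2 ⇒ p=1684, q=101
i=5: a=1 ⇒ p=2501, q=150
→ (2501, 150).  Check: 2501²=6255001, 278·150²=6255000, difference 1.
k=2:  x_2 = 2501·2501+278·150·150 = 12510001,  y_2 = 2501·150+150·2501 = 750300
k=3:  x_3 = 2501·12510001+278·150·750300 = 62575022501,  y_3 = 2501·750300+150·12510001 = 3753000450
k=4:  x_4 = 2501·62575022501+278·150·3753000450 = 313000250040001,  y_4 = 2501·3753000450+150·62575022501 = 18772507500600
k=5:  x_5 = 2501·313000250040001+278·150·18772507500600 = 1565627188125062501,  y_5 = 2501·18772507500600+150·313000250040001 = 93900078765000750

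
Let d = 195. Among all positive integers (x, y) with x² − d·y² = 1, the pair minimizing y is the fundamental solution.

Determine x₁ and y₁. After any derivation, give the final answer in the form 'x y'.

[13; 1,26] for √195; ℓ=2 ⇒ convergent index 1
k=0  a_k=13  p_k/q_k = 13/1
k=1  a_k=1  p_k/q_k = 14/1
→ (14, 1).  Check: 14²=196, 195·1²=195, difference 1.

14 1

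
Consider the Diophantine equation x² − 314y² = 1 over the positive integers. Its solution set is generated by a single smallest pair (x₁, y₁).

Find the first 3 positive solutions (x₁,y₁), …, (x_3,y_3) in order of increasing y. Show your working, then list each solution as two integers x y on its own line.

√314 → a₀=17, period (1,2,1,1,2,1,34); ℓ=7 odd so k=13
step 0: (17, 1)  from 17·(1,0) + (0,1)
…
step 2: (53, 3)  from 2·(18,1) + (17,1)
step 3: (71, 4)  from 1·(53,3) + (18,1)
…
step 6: (443, 25)  from 1·(319,18) + (124,7)
step 7: (15381, 868)  from 34·(443,25) + (319,18)
step 8: (15824, 893)  from 1·(15381,868) + (443,25)
step 9: (47029, 2654)  from 2·(15824,893) + (15381,868)
step 10: (62853, 3547)  from 1·(47029,2654) + (15824,893)
…
step 12: (282617, 15949)  from 2·(109882,6201) + (62853,3547)
step 13: (392499, 22150)  from 1·(282617,15949) + (109882,6201)
(x₁, y₁) = (392499, 22150);  392499² − 314·22150² = 1 ✓
k=2:  x_2 = 392499·392499+314·22150·22150 = 308110930001,  y_2 = 392499·22150+22150·392499 = 17387705700
k=3:  x_3 = 392499·308110930001+314·22150·17387705700 = 241866463828532499,  y_3 = 392499·17387705700+22150·308110930001 = 13649314199066450

392499 22150
308110930001 17387705700
241866463828532499 13649314199066450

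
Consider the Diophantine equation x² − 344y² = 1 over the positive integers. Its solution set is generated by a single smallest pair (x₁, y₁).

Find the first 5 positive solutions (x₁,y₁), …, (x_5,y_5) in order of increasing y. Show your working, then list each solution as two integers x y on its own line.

10405 561
216528049 11674410
4505948689285 242944471539
93768792007492801 5055674441052180
1951328557169976499525 105208584875351394261

d=344: √d = [18; 1,1,4,1,3,1,4,1,1,36] (ℓ=10, even), read p_9/q_9
i=0: a=18 ⇒ p=18, q=1
…
i=3: a=4 ⇒ p=167, q=9
…
i=5: a=3 ⇒ p=779, q=42
…
i=8: a=1 ⇒ p=5694, q=307
i=9: a=1 ⇒ p=10405, q=561
(x₁, y₁) = (10405, 561);  10405² − 344·561² = 1 ✓
n=2: (10405,561)∘(10405,561) = (10405·10405+344·561·561, 10405·561+561·10405) = (216528049,11674410)
n=3: (216528049,11674410)∘(10405,561) = (10405·216528049+344·561·11674410, 10405·11674410+561·216528049) = (4505948689285,242944471539)
n=4: (4505948689285,242944471539)∘(10405,561) = (10405·4505948689285+344·561·242944471539, 10405·242944471539+561·4505948689285) = (93768792007492801,5055674441052180)
n=5: (93768792007492801,5055674441052180)∘(10405,561) = (10405·93768792007492801+344·561·5055674441052180, 10405·5055674441052180+561·93768792007492801) = (1951328557169976499525,105208584875351394261)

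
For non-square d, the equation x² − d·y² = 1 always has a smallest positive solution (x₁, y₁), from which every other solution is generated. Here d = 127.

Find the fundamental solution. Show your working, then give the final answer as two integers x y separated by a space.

[11; 3,1,2,2,7,11,7,2,2,1,3,22] for √127; ℓ=12 ⇒ convergent index 11
a_0=11:  p_0=11·1+0=11,  q_0=11·0+1=1
…
a_2=1:  p_2=1·34+11=45,  q_2=1·3+1=4
…
a_4=2:  p_4=2·124+45=293,  q_4=2·11+4=26
a_5=7:  p_5=7·293+124=2175,  q_5=7·26+11=193
a_6=11:  p_6=11·2175+293=24218,  q_6=11·193+26=2149
a_7=7:  p_7=7·24218+2175=171701,  q_7=7·2149+193=15236
a_8=2:  p_8=2·171701+24218=367620,  q_8=2·15236+2149=32621
…
a_10=1:  p_10=1·906941+367620=1274561,  q_10=1·80478+32621=113099
a_11=3:  p_11=3·1274561+906941=4730624,  q_11=3·113099+80478=419775
→ (4730624, 419775).  Check: 4730624²=22378803429376, 127·419775²=22378803429375, difference 1.

4730624 419775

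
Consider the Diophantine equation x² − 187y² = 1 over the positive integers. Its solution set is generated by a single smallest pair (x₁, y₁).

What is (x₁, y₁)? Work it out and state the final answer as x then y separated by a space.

[13; 1,2,13,2,1,26] for √187; ℓ=6 ⇒ convergent index 5
step 0: (13, 1)  from 13·(1,0) + (0,1)
step 1: (14, 1)  from 1·(13,1) + (1,0)
step 2: (41, 3)  from 2·(14,1) + (13,1)
…
step 4: (1135, 83)  from 2·(547,40) + (41,3)
step 5: (1682, 123)  from 1·(1135,83) + (547,40)
(x₁, y₁) = (1682, 123);  1682² − 187·123² = 1 ✓

1682 123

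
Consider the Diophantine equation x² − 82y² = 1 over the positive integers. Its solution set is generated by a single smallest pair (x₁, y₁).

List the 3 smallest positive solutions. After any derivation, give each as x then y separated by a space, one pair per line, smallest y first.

163 18
53137 5868
17322499 1912950

d=82: √d = [9; 18] (ℓ=1, odd), read p_1/q_1
i=0: a=9 ⇒ p=9, q=1
i=1: a=18 ⇒ p=163, q=18
(x₁, y₁) = (163, 18);  163² − 82·18² = 1 ✓
(163+18√82)^2 = 53137 + 5868√82
(163+18√82)^3 = 17322499 + 1912950√82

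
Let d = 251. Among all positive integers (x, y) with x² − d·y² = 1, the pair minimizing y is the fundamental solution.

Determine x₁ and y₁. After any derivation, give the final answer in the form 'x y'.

d=251: √d = [15; 1,5,2,1,2,…,5,1,30] (ℓ=14, even), read p_13/q_13
k=0  a_k=15  p_k/q_k = 15/1
k=1  a_k=1  p_k/q_k = 16/1
k=2  a_k=5  p_k/q_k = 95/6
k=3  a_k=2  p_k/q_k = 206/13
k=4  a_k=1  p_k/q_k = 301/19
…
k=9  a_k=2  p_k/q_k = 151649/9572
…
k=12  a_k=5  p_k/q_k = 3097857/195535
k=13  a_k=1  p_k/q_k = 3674890/231957
fundamental: x₁=3674890, y₁=231957  (since 13504816512100 − 251·53804049849 = 1)

3674890 231957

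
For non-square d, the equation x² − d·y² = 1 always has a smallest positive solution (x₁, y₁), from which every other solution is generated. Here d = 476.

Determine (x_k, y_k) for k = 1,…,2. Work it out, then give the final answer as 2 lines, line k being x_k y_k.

d=476: √d = [21; 1,4,2,10,2,4,1,42] (ℓ=8, even), read p_7/q_7
a_0=21:  p_0=21·1+0=21,  q_0=21·0+1=1
a_1=1:  p_1=1·21+1=22,  q_1=1·1+0=1
a_2=4:  p_2=4·22+21=109,  q_2=4·1+1=5
…
a_6=4:  p_6=4·5258+2509=23541,  q_6=4·241+115=1079
a_7=1:  p_7=1·23541+5258=28799,  q_7=1·1079+241=1320
→ (28799, 1320).  Check: 28799²=829382401, 476·1320²=829382400, difference 1.
n=2: (28799,1320)∘(28799,1320) = (28799·28799+476·1320·1320, 28799·1320+1320·28799) = (1658764801,76029360)

28799 1320
1658764801 76029360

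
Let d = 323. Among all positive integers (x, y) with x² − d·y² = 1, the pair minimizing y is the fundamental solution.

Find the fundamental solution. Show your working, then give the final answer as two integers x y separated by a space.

18 1

d=323: √d = [17; 1,34] (ℓ=2, even), read p_1/q_1
k=0  a_k=17  p_k/q_k = 17/1
k=1  a_k=1  p_k/q_k = 18/1
→ (18, 1).  Check: 18²=324, 323·1²=323, difference 1.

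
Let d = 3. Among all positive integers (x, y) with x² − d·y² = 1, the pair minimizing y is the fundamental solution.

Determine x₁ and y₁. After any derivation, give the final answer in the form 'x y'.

[1; 1,2] for √3; ℓ=2 ⇒ convergent index 1
k=0  a_k=1  p_k/q_k = 1/1
k=1  a_k=1  p_k/q_k = 2/1
fundamental: x₁=2, y₁=1  (since 4 − 3·1 = 1)

2 1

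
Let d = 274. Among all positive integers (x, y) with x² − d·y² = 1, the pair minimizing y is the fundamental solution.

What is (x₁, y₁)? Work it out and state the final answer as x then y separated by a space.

3959299 239190

d=274: √d = [16; 1,1,4,4,1,1,32] (ℓ=7, odd), read p_13/q_13
k=0  a_k=16  p_k/q_k = 16/1
…
k=2  a_k=1  p_k/q_k = 33/2
…
k=4  a_k=4  p_k/q_k = 629/38
k=5  a_k=1  p_k/q_k = 778/47
k=6  a_k=1  p_k/q_k = 1407/85
k=7  a_k=32  p_k/q_k = 45802/2767
…
k=11  a_k=4  p_k/q_k = 1770023/106931
k=12  a_k=1  p_k/q_k = 2189276/132259
k=13  a_k=1  p_k/q_k = 3959299/239190
(x₁, y₁) = (3959299, 239190);  3959299² − 274·239190² = 1 ✓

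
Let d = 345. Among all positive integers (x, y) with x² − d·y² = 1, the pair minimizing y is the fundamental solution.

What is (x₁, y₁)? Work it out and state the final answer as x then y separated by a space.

6761 364

[18; 1,1,2,1,6,1,2,1,1,36] for √345; ℓ=10 ⇒ convergent index 9
i=0: a=18 ⇒ p=18, q=1
i=1: a=1 ⇒ p=19, q=1
…
i=3: a=2 ⇒ p=93, q=5
i=4: a=1 ⇒ p=130, q=7
…
i=6: a=1 ⇒ p=1003, q=54
i=7: a=2 ⇒ p=2879, q=155
i=8: a=1 ⇒ p=3882, q=209
i=9: a=1 ⇒ p=6761, q=364
fundamental: x₁=6761, y₁=364  (since 45711121 − 345·132496 = 1)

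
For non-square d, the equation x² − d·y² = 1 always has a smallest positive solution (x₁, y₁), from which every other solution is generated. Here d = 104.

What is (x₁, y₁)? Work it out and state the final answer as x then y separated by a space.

√104 → a₀=10, period (5,20); ℓ=2 even so k=1
step 0: (10, 1)  from 10·(1,0) + (0,1)
step 1: (51, 5)  from 5·(10,1) + (1,0)
→ (51, 5).  Check: 51²=2601, 104·5²=2600, difference 1.

51 5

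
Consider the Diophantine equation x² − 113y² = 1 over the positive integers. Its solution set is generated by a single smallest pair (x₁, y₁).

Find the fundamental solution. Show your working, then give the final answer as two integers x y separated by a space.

√113 → a₀=10, period (1,1,1,2,2,1,1,1,20); ℓ=9 odd so k=17
i=0: a=10 ⇒ p=10, q=1
…
i=3: a=1 ⇒ p=32, q=3
i=4: a=2 ⇒ p=85, q=8
…
i=7: a=1 ⇒ p=489, q=46
…
i=10: a=1 ⇒ p=16785, q=1579
…
i=16: a=1 ⇒ p=758918, q=71393
i=17: a=1 ⇒ p=1204353, q=113296
→ (1204353, 113296).  Check: 1204353²=1450466148609, 113·113296²=1450466148608, difference 1.

1204353 113296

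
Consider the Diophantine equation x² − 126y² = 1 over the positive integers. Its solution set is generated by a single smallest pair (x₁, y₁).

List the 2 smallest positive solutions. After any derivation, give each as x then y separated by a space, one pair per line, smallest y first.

[11; 4,2,4,22] for √126; ℓ=4 ⇒ convergent index 3
a_0=11:  p_0=11·1+0=11,  q_0=11·0+1=1
a_1=4:  p_1=4·11+1=45,  q_1=4·1+0=4
a_2=2:  p_2=2·45+11=101,  q_2=2·4+1=9
a_3=4:  p_3=4·101+45=449,  q_3=4·9+4=40
→ (449, 40).  Check: 449²=201601, 126·40²=201600, difference 1.
n=2: (449,40)∘(449,40) = (449·449+126·40·40, 449·40+40·449) = (403201,35920)

449 40
403201 35920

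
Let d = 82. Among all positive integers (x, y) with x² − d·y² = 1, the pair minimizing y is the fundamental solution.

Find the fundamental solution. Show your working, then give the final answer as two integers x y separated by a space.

163 18

√82 → a₀=9, period (18); ℓ=1 odd so k=1
i=0: a=9 ⇒ p=9, q=1
i=1: a=18 ⇒ p=163, q=18
(x₁, y₁) = (163, 18);  163² − 82·18² = 1 ✓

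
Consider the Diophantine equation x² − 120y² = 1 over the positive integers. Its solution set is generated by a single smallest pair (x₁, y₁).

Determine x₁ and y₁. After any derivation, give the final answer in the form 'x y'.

√120 = [10; 1,20, …], period ℓ=2 (even) → k=1
i=0: a=10 ⇒ p=10, q=1
i=1: a=1 ⇒ p=11, q=1
→ (11, 1).  Check: 11²=121, 120·1²=120, difference 1.

11 1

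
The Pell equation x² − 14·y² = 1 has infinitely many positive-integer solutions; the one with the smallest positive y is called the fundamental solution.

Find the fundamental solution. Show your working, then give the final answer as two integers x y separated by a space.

15 4

d=14: √d = [3; 1,2,1,6] (ℓ=4, even), read p_3/q_3
a_0=3:  p_0=3·1+0=3,  q_0=3·0+1=1
a_1=1:  p_1=1·3+1=4,  q_1=1·1+0=1
a_2=2:  p_2=2·4+3=11,  q_2=2·1+1=3
a_3=1:  p_3=1·11+4=15,  q_3=1·3+1=4
fundamental: x₁=15, y₁=4  (since 225 − 14·16 = 1)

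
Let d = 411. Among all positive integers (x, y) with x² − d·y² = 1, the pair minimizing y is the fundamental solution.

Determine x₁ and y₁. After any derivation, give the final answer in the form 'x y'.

49730 2453

d=411: √d = [20; 3,1,1,1,19,1,1,1,3,40] (ℓ=10, even), read p_9/q_9
a_0=20:  p_0=20·1+0=20,  q_0=20·0+1=1
a_1=3:  p_1=3·20+1=61,  q_1=3·1+0=3
…
a_3=1:  p_3=1·81+61=142,  q_3=1·4+3=7
a_4=1:  p_4=1·142+81=223,  q_4=1·7+4=11
a_5=19:  p_5=19·223+142=4379,  q_5=19·11+7=216
a_6=1:  p_6=1·4379+223=4602,  q_6=1·216+11=227
a_7=1:  p_7=1·4602+4379=8981,  q_7=1·227+216=443
a_8=1:  p_8=1·8981+4602=13583,  q_8=1·443+227=670
a_9=3:  p_9=3·13583+8981=49730,  q_9=3·670+443=2453
(x₁, y₁) = (49730, 2453);  49730² − 411·2453² = 1 ✓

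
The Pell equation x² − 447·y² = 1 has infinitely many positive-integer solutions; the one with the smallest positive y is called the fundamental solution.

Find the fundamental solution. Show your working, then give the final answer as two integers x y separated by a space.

[21; 7,42] for √447; ℓ=2 ⇒ convergent index 1
step 0: (21, 1)  from 21·(1,0) + (0,1)
step 1: (148, 7)  from 7·(21,1) + (1,0)
(x₁, y₁) = (148, 7);  148² − 447·7² = 1 ✓

148 7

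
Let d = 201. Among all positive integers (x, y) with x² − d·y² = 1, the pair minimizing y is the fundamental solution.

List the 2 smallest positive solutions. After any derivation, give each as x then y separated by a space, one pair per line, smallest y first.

√201 → a₀=14, period (5,1,1,1,2,…,1,5,28); ℓ=14 even so k=13
step 0: (14, 1)  from 14·(1,0) + (0,1)
…
step 4: (241, 17)  from 1·(156,11) + (85,6)
step 5: (638, 45)  from 2·(241,17) + (156,11)
…
step 9: (24768, 1747)  from 2·(8549,603) + (7670,541)
step 10: (33317, 2350)  from 1·(24768,1747) + (8549,603)
step 11: (58085, 4097)  from 1·(33317,2350) + (24768,1747)
step 12: (91402, 6447)  from 1·(58085,4097) + (33317,2350)
step 13: (515095, 36332)  from 5·(91402,6447) + (58085,4097)
(x₁, y₁) = (515095, 36332);  515095² − 201·36332² = 1 ✓
(x_2, y_2) = (515095·515095 + 201·36332·36332, 515095·36332 + 36332·515095) = (530645718049, 37428863080)

515095 36332
530645718049 37428863080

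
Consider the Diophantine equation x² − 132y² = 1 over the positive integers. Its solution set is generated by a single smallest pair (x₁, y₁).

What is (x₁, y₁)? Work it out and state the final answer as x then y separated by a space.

23 2

d=132: √d = [11; 2,22] (ℓ=2, even), read p_1/q_1
a_0=11:  p_0=11·1+0=11,  q_0=11·0+1=1
a_1=2:  p_1=2·11+1=23,  q_1=2·1+0=2
(x₁, y₁) = (23, 2);  23² − 132·2² = 1 ✓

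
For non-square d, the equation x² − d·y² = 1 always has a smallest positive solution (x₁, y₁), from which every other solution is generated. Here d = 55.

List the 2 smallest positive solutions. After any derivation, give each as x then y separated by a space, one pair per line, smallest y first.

89 12
15841 2136

d=55: √d = [7; 2,2,2,14] (ℓ=4, even), read p_3/q_3
a_0=7:  p_0=7·1+0=7,  q_0=7·0+1=1
…
a_2=2:  p_2=2·15+7=37,  q_2=2·2+1=5
a_3=2:  p_3=2·37+15=89,  q_3=2·5+2=12
(x₁, y₁) = (89, 12);  89² − 55·12² = 1 ✓
n=2: (89,12)∘(89,12) = (89·89+55·12·12, 89·12+12·89) = (15841,2136)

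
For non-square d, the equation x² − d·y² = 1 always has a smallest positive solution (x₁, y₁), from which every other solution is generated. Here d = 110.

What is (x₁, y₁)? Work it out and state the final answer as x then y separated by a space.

√110 = [10; 2,20, …], period ℓ=2 (even) → k=1
step 0: (10, 1)  from 10·(1,0) + (0,1)
step 1: (21, 2)  from 2·(10,1) + (1,0)
(x₁, y₁) = (21, 2);  21² − 110·2² = 1 ✓

21 2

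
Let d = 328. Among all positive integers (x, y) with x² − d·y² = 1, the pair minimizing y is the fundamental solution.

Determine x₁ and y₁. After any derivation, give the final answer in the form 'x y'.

163 9

√328 → a₀=18, period (9,36); ℓ=2 even so k=1
k=0  a_k=18  p_k/q_k = 18/1
k=1  a_k=9  p_k/q_k = 163/9
→ (163, 9).  Check: 163²=26569, 328·9²=26568, difference 1.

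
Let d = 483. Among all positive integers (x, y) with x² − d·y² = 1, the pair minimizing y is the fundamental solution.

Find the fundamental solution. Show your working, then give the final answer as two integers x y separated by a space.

22 1

√483 = [21; 1,42, …], period ℓ=2 (even) → k=1
a_0=21:  p_0=21·1+0=21,  q_0=21·0+1=1
a_1=1:  p_1=1·21+1=22,  q_1=1·1+0=1
fundamental: x₁=22, y₁=1  (since 484 − 483·1 = 1)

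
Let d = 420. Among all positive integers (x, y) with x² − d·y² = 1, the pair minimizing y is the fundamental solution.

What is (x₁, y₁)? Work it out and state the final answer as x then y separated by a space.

41 2

[20; 2,40] for √420; ℓ=2 ⇒ convergent index 1
i=0: a=20 ⇒ p=20, q=1
i=1: a=2 ⇒ p=41, q=2
→ (41, 2).  Check: 41²=1681, 420·2²=1680, difference 1.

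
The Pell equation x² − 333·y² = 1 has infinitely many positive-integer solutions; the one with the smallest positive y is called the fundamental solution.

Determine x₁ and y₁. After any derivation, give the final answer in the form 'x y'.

73 4

d=333: √d = [18; 4,36] (ℓ=2, even), read p_1/q_1
step 0: (18, 1)  from 18·(1,0) + (0,1)
step 1: (73, 4)  from 4·(18,1) + (1,0)
fundamental: x₁=73, y₁=4  (since 5329 − 333·16 = 1)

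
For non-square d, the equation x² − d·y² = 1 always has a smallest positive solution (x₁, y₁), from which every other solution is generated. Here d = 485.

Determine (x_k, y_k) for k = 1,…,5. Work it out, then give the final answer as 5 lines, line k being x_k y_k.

969 44
1877921 85272
3639409929 165257092
7053174564481 320268159024
13669048666554249 620679526931420

d=485: √d = [22; 44] (ℓ=1, odd), read p_1/q_1
i=0: a=22 ⇒ p=22, q=1
i=1: a=44 ⇒ p=969, q=44
(x₁, y₁) = (969, 44);  969² − 485·44² = 1 ✓
(969+44√485)^2 = 1877921 + 85272√485
(969+44√485)^3 = 3639409929 + 165257092√485
(969+44√485)^4 = 7053174564481 + 320268159024√485
(969+44√485)^5 = 13669048666554249 + 620679526931420√485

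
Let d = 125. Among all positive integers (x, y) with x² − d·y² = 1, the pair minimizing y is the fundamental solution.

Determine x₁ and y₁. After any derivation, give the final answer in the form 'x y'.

930249 83204

√125 → a₀=11, period (5,1,1,5,22); ℓ=5 odd so k=9
k=0  a_k=11  p_k/q_k = 11/1
…
k=2  a_k=1  p_k/q_k = 67/6
…
k=5  a_k=22  p_k/q_k = 15127/1353
…
k=7  a_k=1  p_k/q_k = 91444/8179
k=8  a_k=1  p_k/q_k = 167761/15005
k=9  a_k=5  p_k/q_k = 930249/83204
(x₁, y₁) = (930249, 83204);  930249² − 125·83204² = 1 ✓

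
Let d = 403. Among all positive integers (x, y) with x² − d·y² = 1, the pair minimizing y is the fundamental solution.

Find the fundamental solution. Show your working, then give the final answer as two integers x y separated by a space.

d=403: √d = [20; 13,2,1,3,1,3,1,2,13,40] (ℓ=10, even), read p_9/q_9
a_0=20:  p_0=20·1+0=20,  q_0=20·0+1=1
a_1=13:  p_1=13·20+1=261,  q_1=13·1+0=13
…
a_3=1:  p_3=1·542+261=803,  q_3=1·27+13=40
a_4=3:  p_4=3·803+542=2951,  q_4=3·40+27=147
a_5=1:  p_5=1·2951+803=3754,  q_5=1·147+40=187
a_6=3:  p_6=3·3754+2951=14213,  q_6=3·187+147=708
a_7=1:  p_7=1·14213+3754=17967,  q_7=1·708+187=895
a_8=2:  p_8=2·17967+14213=50147,  q_8=2·895+708=2498
a_9=13:  p_9=13·50147+17967=669878,  q_9=13·2498+895=33369
→ (669878, 33369).  Check: 669878²=448736534884, 403·33369²=448736534883, difference 1.

669878 33369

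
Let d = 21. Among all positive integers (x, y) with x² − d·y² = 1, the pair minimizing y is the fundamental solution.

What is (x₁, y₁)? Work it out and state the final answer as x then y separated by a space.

√21 → a₀=4, period (1,1,2,1,1,8); ℓ=6 even so k=5
k=0  a_k=4  p_k/q_k = 4/1
k=1  a_k=1  p_k/q_k = 5/1
k=2  a_k=1  p_k/q_k = 9/2
k=3  a_k=2  p_k/q_k = 23/5
k=4  a_k=1  p_k/q_k = 32/7
k=5  a_k=1  p_k/q_k = 55/12
fundamental: x₁=55, y₁=12  (since 3025 − 21·144 = 1)

55 12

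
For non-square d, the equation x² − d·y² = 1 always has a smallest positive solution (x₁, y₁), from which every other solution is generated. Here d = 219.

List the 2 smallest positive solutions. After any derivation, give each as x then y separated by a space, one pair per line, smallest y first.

74 5
10951 740

√219 → a₀=14, period (1,3,1,28); ℓ=4 even so k=3
i=0: a=14 ⇒ p=14, q=1
i=1: a=1 ⇒ p=15, q=1
i=2: a=3 ⇒ p=59, q=4
i=3: a=1 ⇒ p=74, q=5
fundamental: x₁=74, y₁=5  (since 5476 − 219·25 = 1)
(74+5√219)^2 = 10951 + 740√219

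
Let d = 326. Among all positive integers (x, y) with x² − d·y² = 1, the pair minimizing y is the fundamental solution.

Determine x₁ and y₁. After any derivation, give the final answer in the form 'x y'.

325 18

[18; 18,36] for √326; ℓ=2 ⇒ convergent index 1
a_0=18:  p_0=18·1+0=18,  q_0=18·0+1=1
a_1=18:  p_1=18·18+1=325,  q_1=18·1+0=18
→ (325, 18).  Check: 325²=105625, 326·18²=105624, difference 1.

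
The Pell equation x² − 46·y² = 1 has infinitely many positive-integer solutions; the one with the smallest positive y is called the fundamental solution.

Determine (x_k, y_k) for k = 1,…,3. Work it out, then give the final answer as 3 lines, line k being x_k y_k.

√46 = [6; 1,3,1,1,2,6,2,1,1,3,1,12, …], period ℓ=12 (even) → k=11
a_0=6:  p_0=6·1+0=6,  q_0=6·0+1=1
a_1=1:  p_1=1·6+1=7,  q_1=1·1+0=1
…
a_3=1:  p_3=1·27+7=34,  q_3=1·4+1=5
…
a_6=6:  p_6=6·156+61=997,  q_6=6·23+9=147
…
a_8=1:  p_8=1·2150+997=3147,  q_8=1·317+147=464
a_9=1:  p_9=1·3147+2150=5297,  q_9=1·464+317=781
a_10=3:  p_10=3·5297+3147=19038,  q_10=3·781+464=2807
a_11=1:  p_11=1·19038+5297=24335,  q_11=1·2807+781=3588
(x₁, y₁) = (24335, 3588);  24335² − 46·3588² = 1 ✓
(x_2, y_2) = (24335·24335 + 46·3588·3588, 24335·3588 + 3588·24335) = (1184384449, 174627960)
(x_3, y_3) = (24335·1184384449 + 46·3588·174627960, 24335·174627960 + 3588·1184384449) = (57643991108495, 8499142809612)

24335 3588
1184384449 174627960
57643991108495 8499142809612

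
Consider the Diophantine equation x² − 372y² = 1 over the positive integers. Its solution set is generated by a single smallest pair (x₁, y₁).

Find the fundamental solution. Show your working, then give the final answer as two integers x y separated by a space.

12151 630

[19; 3,2,12,2,3,38] for √372; ℓ=6 ⇒ convergent index 5
i=0: a=19 ⇒ p=19, q=1
…
i=4: a=2 ⇒ p=3491, q=181
i=5: a=3 ⇒ p=12151, q=630
fundamental: x₁=12151, y₁=630  (since 147646801 − 372·396900 = 1)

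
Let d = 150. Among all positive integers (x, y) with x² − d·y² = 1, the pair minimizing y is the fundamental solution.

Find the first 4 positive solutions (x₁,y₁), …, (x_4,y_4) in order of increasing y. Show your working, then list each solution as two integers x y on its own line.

49 4
4801 392
470449 38412
46099201 3763984

d=150: √d = [12; 4,24] (ℓ=2, even), read p_1/q_1
step 0: (12, 1)  from 12·(1,0) + (0,1)
step 1: (49, 4)  from 4·(12,1) + (1,0)
→ (49, 4).  Check: 49²=2401, 150·4²=2400, difference 1.
k=2:  x_2 = 49·49+150·4·4 = 4801,  y_2 = 49·4+4·49 = 392
k=3:  x_3 = 49·4801+150·4·392 = 470449,  y_3 = 49·392+4·4801 = 38412
k=4:  x_4 = 49·470449+150·4·38412 = 46099201,  y_4 = 49·38412+4·470449 = 3763984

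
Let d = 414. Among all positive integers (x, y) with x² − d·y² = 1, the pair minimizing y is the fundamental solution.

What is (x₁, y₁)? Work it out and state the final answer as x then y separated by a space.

24335 1196

d=414: √d = [20; 2,1,7,2,7,1,2,40] (ℓ=8, even), read p_7/q_7
step 0: (20, 1)  from 20·(1,0) + (0,1)
…
step 6: (8444, 415)  from 1·(7447,366) + (997,49)
step 7: (24335, 1196)  from 2·(8444,415) + (7447,366)
(x₁, y₁) = (24335, 1196);  24335² − 414·1196² = 1 ✓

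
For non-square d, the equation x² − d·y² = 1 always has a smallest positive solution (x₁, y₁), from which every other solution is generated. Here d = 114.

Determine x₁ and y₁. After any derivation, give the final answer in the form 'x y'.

1025 96

[10; 1,2,10,2,1,20] for √114; ℓ=6 ⇒ convergent index 5
step 0: (10, 1)  from 10·(1,0) + (0,1)
…
step 4: (694, 65)  from 2·(331,31) + (32,3)
step 5: (1025, 96)  from 1·(694,65) + (331,31)
(x₁, y₁) = (1025, 96);  1025² − 114·96² = 1 ✓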